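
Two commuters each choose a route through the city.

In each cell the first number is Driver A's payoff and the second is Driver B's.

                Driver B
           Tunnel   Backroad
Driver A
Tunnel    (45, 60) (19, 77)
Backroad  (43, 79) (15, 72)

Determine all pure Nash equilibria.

The unique pure-strategy Nash equilibrium is (Tunnel, Backroad).

(Tunnel, Tunnel): Driver B can switch to Backroad (60 → 77). Not NE.
(Tunnel, Backroad): Driver A gets 19, best alternative 15; Driver B gets 77, best alternative 60. No profitable deviation — NE.
(Backroad, Tunnel): Driver A can switch to Tunnel (43 → 45). Not NE.
(Backroad, Backroad): Driver A can switch to Tunnel (15 → 19). Not NE.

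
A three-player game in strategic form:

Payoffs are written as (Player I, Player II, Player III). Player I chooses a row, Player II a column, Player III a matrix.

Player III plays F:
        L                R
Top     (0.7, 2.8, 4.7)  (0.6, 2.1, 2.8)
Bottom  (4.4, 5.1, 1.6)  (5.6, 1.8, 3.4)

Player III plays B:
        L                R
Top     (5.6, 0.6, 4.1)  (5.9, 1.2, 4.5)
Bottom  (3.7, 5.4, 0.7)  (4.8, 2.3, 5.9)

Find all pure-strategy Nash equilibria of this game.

Player I against (L, F): payoffs 0.7, 4.4 → best response Bottom.
Player I against (L, B): payoffs 5.6, 3.7 → best response Top.
Player I against (R, F): payoffs 0.6, 5.6 → best response Bottom.
Player I against (R, B): payoffs 5.9, 4.8 → best response Top.
Player II against (Top, F): payoffs 2.8, 2.1 → best response L.
Player II against (Top, B): payoffs 0.6, 1.2 → best response R.
Player II against (Bottom, F): payoffs 5.1, 1.8 → best response L.
Player II against (Bottom, B): payoffs 5.4, 2.3 → best response L.
Player III against (Top, L): payoffs 4.7, 4.1 → best response F.
Player III against (Top, R): payoffs 2.8, 4.5 → best response B.
Player III against (Bottom, L): payoffs 1.6, 0.7 → best response F.
Player III against (Bottom, R): payoffs 3.4, 5.9 → best response B.
Mutual best responses: (Top, R, B); (Bottom, L, F).

Pure-strategy Nash equilibria: (Top, R, B); (Bottom, L, F)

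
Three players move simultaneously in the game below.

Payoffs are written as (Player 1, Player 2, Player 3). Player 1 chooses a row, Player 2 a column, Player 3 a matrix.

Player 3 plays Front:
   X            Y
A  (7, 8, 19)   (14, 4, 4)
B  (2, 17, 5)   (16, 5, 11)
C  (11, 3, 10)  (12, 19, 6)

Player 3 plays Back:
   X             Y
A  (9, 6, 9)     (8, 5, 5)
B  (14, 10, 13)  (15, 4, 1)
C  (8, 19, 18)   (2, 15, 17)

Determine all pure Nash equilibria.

For each player, find the best response to each opponent profile; mutual best responses are the pure NE.
Player 1 against (X, Front): payoffs 7, 2, 11 → best response C.
Player 1 against (X, Back): payoffs 9, 14, 8 → best response B.
Player 1 against (Y, Front): payoffs 14, 16, 12 → best response B.
Player 1 against (Y, Back): payoffs 8, 15, 2 → best response B.
Player 2 against (A, Front): payoffs 8, 4 → best response X.
Player 2 against (A, Back): payoffs 6, 5 → best response X.
Player 2 against (B, Front): payoffs 17, 5 → best response X.
Player 2 against (B, Back): payoffs 10, 4 → best response X.
Player 2 against (C, Front): payoffs 3, 19 → best response Y.
Player 2 against (C, Back): payoffs 19, 15 → best response X.
Player 3 against (A, X): payoffs 19, 9 → best response Front.
Player 3 against (A, Y): payoffs 4, 5 → best response Back.
Player 3 against (B, X): payoffs 5, 13 → best response Back.
Player 3 against (B, Y): payoffs 11, 1 → best response Front.
Player 3 against (C, X): payoffs 10, 18 → best response Back.
Player 3 against (C, Y): payoffs 6, 17 → best response Back.
Mutual best responses: (B, X, Back).

(B, X, Back)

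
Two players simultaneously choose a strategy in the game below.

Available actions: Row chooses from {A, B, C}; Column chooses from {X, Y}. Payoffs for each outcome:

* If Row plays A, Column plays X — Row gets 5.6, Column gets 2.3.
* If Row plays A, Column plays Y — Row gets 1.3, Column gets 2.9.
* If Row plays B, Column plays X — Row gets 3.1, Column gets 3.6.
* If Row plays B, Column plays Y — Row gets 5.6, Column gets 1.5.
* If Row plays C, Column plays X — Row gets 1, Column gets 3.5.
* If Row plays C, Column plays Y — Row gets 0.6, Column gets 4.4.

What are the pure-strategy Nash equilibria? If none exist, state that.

Mark each player's best response to every combination of opponents' strategies; a profile where every player is best-responding is a pure Nash equilibrium.
Row against X: payoffs 5.6, 3.1, 1 → best response A.
Row against Y: payoffs 1.3, 5.6, 0.6 → best response B.
Column against A: payoffs 2.3, 2.9 → best response Y.
Column against B: payoffs 3.6, 1.5 → best response X.
Column against C: payoffs 3.5, 4.4 → best response Y.
No profile is a mutual best response for all players.

none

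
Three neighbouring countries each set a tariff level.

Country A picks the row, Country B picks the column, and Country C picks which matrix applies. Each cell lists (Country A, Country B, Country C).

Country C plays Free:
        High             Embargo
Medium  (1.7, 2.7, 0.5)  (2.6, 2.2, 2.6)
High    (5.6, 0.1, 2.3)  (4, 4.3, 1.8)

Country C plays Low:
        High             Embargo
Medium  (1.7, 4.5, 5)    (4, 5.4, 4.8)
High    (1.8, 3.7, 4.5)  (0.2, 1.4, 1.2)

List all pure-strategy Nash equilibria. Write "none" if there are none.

The pure Nash equilibria are (Medium, Embargo, Low) and (High, High, Low) and (High, Embargo, Free).

Mark each player's best response to every combination of opponents' strategies; a profile where every player is best-responding is a pure Nash equilibrium.
Country A against (High, Free): payoffs 1.7, 5.6 → best response High.
Country A against (High, Low): payoffs 1.7, 1.8 → best response High.
Country A against (Embargo, Free): payoffs 2.6, 4 → best response High.
Country A against (Embargo, Low): payoffs 4, 0.2 → best response Medium.
Country B against (Medium, Free): payoffs 2.7, 2.2 → best response High.
Country B against (Medium, Low): payoffs 4.5, 5.4 → best response Embargo.
Country B against (High, Free): payoffs 0.1, 4.3 → best response Embargo.
Country B against (High, Low): payoffs 3.7, 1.4 → best response High.
Country C against (Medium, High): payoffs 0.5, 5 → best response Low.
Country C against (Medium, Embargo): payoffs 2.6, 4.8 → best response Low.
Country C against (High, High): payoffs 2.3, 4.5 → best response Low.
Country C against (High, Embargo): payoffs 1.8, 1.2 → best response Free.
Mutual best responses: (Medium, Embargo, Low); (High, High, Low); (High, Embargo, Free).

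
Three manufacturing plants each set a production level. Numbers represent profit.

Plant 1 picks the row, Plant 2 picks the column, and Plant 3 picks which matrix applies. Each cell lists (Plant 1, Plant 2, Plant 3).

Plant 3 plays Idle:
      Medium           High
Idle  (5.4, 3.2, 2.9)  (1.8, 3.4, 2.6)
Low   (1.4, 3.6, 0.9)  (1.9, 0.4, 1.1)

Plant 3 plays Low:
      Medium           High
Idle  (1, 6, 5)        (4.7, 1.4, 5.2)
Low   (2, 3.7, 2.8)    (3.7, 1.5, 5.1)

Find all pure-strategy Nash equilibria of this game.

Plant 1 against (Medium, Idle): payoffs 5.4, 1.4 → best response Idle.
Plant 1 against (Medium, Low): payoffs 1, 2 → best response Low.
Plant 1 against (High, Idle): payoffs 1.8, 1.9 → best response Low.
Plant 1 against (High, Low): payoffs 4.7, 3.7 → best response Idle.
Plant 2 against (Idle, Idle): payoffs 3.2, 3.4 → best response High.
Plant 2 against (Idle, Low): payoffs 6, 1.4 → best response Medium.
Plant 2 against (Low, Idle): payoffs 3.6, 0.4 → best response Medium.
Plant 2 against (Low, Low): payoffs 3.7, 1.5 → best response Medium.
Plant 3 against (Idle, Medium): payoffs 2.9, 5 → best response Low.
Plant 3 against (Idle, High): payoffs 2.6, 5.2 → best response Low.
Plant 3 against (Low, Medium): payoffs 0.9, 2.8 → best response Low.
Plant 3 against (Low, High): payoffs 1.1, 5.1 → best response Low.
Mutual best responses: (Low, Medium, Low).

Pure NE: (Low, Medium, Low)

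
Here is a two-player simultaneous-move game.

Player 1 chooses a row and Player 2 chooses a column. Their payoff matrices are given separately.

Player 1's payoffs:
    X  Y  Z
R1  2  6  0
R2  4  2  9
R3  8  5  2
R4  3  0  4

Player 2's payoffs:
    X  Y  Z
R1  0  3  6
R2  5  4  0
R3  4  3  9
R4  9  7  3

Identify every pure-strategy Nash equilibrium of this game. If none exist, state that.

none

For each strategy profile, look for a profitable unilateral deviation.
(R1, X): Player 1 can switch to R2 (2 → 4). Not NE.
(R1, Y): Player 2 can switch to Z (3 → 6). Not NE.
(R1, Z): Player 1 can switch to R2 (0 → 9). Not NE.
(R2, X): Player 1 can switch to R3 (4 → 8). Not NE.
(R2, Y): Player 1 can switch to R1 (2 → 6). Not NE.
(R2, Z): Player 2 can switch to X (0 → 5). Not NE.
(R3, X): Player 2 can switch to Z (4 → 9). Not NE.
(R3, Y): Player 1 can switch to R1 (5 → 6). Not NE.
(The remaining 4 profiles each have a profitable deviation by the same check.)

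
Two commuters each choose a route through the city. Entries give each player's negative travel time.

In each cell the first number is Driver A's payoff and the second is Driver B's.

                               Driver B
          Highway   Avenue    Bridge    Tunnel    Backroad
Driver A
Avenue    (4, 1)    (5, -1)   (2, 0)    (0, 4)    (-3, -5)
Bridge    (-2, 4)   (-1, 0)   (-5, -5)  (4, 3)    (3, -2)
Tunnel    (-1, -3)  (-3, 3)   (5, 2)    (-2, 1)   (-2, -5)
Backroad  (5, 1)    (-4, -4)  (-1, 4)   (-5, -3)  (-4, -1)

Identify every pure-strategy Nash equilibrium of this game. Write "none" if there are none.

Driver A against Highway: payoffs 4, -2, -1, 5 → best response Backroad.
Driver A against Avenue: payoffs 5, -1, -3, -4 → best response Avenue.
Driver A against Bridge: payoffs 2, -5, 5, -1 → best response Tunnel.
Driver A against Tunnel: payoffs 0, 4, -2, -5 → best response Bridge.
Driver A against Backroad: payoffs -3, 3, -2, -4 → best response Bridge.
Driver B against Avenue: payoffs 1, -1, 0, 4, -5 → best response Tunnel.
Driver B against Bridge: payoffs 4, 0, -5, 3, -2 → best response Highway.
Driver B against Tunnel: payoffs -3, 3, 2, 1, -5 → best response Avenue.
Driver B against Backroad: payoffs 1, -4, 4, -3, -1 → best response Bridge.
No profile is a mutual best response for all players.

There is no pure-strategy Nash equilibrium.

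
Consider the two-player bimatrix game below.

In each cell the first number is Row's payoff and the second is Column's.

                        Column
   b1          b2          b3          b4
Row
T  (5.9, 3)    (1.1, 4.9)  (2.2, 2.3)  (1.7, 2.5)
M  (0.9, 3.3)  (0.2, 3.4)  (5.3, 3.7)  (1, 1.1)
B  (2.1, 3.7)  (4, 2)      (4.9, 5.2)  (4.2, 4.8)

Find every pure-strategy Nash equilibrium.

Pure NE: (M, b3)

Row against b1: payoffs 5.9, 0.9, 2.1 → best response T.
Row against b2: payoffs 1.1, 0.2, 4 → best response B.
Row against b3: payoffs 2.2, 5.3, 4.9 → best response M.
Row against b4: payoffs 1.7, 1, 4.2 → best response B.
Column against T: payoffs 3, 4.9, 2.3, 2.5 → best response b2.
Column against M: payoffs 3.3, 3.4, 3.7, 1.1 → best response b3.
Column against B: payoffs 3.7, 2, 5.2, 4.8 → best response b3.
Mutual best responses: (M, b3).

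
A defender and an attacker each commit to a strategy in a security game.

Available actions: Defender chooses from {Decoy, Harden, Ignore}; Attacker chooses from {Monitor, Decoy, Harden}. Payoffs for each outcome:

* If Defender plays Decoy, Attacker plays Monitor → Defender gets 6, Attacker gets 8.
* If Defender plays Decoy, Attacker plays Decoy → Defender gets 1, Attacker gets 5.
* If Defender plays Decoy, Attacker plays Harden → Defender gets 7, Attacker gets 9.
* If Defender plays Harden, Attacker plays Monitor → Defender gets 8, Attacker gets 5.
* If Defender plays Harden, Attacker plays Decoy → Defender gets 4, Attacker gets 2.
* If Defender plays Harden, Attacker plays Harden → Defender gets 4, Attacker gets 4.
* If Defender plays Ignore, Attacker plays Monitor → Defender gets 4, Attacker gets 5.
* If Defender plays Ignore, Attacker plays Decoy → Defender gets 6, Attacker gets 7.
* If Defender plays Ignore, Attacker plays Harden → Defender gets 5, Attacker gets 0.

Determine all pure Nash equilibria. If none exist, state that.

Defender against Monitor: payoffs 6, 8, 4 → best response Harden.
Defender against Decoy: payoffs 1, 4, 6 → best response Ignore.
Defender against Harden: payoffs 7, 4, 5 → best response Decoy.
Attacker against Decoy: payoffs 8, 5, 9 → best response Harden.
Attacker against Harden: payoffs 5, 2, 4 → best response Monitor.
Attacker against Ignore: payoffs 5, 7, 0 → best response Decoy.
Mutual best responses: (Decoy, Harden); (Harden, Monitor); (Ignore, Decoy).

Pure-strategy Nash equilibria: (Decoy, Harden), (Harden, Monitor), (Ignore, Decoy)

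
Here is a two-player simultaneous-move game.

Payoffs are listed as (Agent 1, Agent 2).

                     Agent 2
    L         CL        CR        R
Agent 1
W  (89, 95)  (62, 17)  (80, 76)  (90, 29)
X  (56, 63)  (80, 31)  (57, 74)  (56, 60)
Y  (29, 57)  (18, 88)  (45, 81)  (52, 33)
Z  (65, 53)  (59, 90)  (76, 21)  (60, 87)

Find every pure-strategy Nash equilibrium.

Agent 1 against L: payoffs 89, 56, 29, 65 → best response W.
Agent 1 against CL: payoffs 62, 80, 18, 59 → best response X.
Agent 1 against CR: payoffs 80, 57, 45, 76 → best response W.
Agent 1 against R: payoffs 90, 56, 52, 60 → best response W.
Agent 2 against W: payoffs 95, 17, 76, 29 → best response L.
Agent 2 against X: payoffs 63, 31, 74, 60 → best response CR.
Agent 2 against Y: payoffs 57, 88, 81, 33 → best response CL.
Agent 2 against Z: payoffs 53, 90, 21, 87 → best response CL.
Mutual best responses: (W, L).

Pure NE: (W, L)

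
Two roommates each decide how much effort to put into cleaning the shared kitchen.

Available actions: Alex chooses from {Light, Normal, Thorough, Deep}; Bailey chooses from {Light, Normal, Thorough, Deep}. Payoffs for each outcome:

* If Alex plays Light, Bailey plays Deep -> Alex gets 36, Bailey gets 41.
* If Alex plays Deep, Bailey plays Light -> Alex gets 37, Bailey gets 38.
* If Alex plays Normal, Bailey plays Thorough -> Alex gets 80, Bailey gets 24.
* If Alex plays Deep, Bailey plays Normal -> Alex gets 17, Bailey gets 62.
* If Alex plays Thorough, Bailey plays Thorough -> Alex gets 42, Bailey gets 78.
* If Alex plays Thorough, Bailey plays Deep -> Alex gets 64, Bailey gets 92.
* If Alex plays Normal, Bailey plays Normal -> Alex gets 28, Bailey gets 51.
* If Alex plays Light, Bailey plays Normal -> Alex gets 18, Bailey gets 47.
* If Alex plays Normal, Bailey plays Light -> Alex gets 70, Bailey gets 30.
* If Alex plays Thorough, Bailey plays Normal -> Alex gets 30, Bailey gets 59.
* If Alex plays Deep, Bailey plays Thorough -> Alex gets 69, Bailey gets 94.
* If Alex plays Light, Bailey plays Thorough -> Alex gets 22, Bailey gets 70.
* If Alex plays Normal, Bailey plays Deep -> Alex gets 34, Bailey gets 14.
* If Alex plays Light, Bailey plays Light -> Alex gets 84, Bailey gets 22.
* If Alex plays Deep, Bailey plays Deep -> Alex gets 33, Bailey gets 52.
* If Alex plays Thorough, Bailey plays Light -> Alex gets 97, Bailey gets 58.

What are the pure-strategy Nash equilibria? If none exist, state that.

Pure NE: (Thorough, Deep)

Alex against Light: payoffs 84, 70, 97, 37 → best response Thorough.
Alex against Normal: payoffs 18, 28, 30, 17 → best response Thorough.
Alex against Thorough: payoffs 22, 80, 42, 69 → best response Normal.
Alex against Deep: payoffs 36, 34, 64, 33 → best response Thorough.
Bailey against Light: payoffs 22, 47, 70, 41 → best response Thorough.
Bailey against Normal: payoffs 30, 51, 24, 14 → best response Normal.
Bailey against Thorough: payoffs 58, 59, 78, 92 → best response Deep.
Bailey against Deep: payoffs 38, 62, 94, 52 → best response Thorough.
Mutual best responses: (Thorough, Deep).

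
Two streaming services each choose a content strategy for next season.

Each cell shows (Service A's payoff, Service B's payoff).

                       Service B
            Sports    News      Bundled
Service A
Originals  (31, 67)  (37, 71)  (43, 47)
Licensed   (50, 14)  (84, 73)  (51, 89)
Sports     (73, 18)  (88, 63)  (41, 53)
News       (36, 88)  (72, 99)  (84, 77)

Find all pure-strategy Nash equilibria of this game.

Pure NE: (Sports, News)

(Originals, Sports): Service A can switch to Licensed (31 → 50). Not NE.
(Originals, News): Service A can switch to Licensed (37 → 84). Not NE.
(Originals, Bundled): Service A can switch to Licensed (43 → 51). Not NE.
(Licensed, Sports): Service A can switch to Sports (50 → 73). Not NE.
(Licensed, News): Service A can switch to Sports (84 → 88). Not NE.
(Licensed, Bundled): Service A can switch to News (51 → 84). Not NE.
(Sports, Sports): Service B can switch to News (18 → 63). Not NE.
(Sports, News): Service A gets 88, best alternative 84; Service B gets 63, best alternative 53. No profitable deviation — NE.
(Sports, Bundled): Service A can switch to Originals (41 → 43). Not NE.
(News, Sports): Service A can switch to Licensed (36 → 50). Not NE.
(News, News): Service A can switch to Licensed (72 → 84). Not NE.
(The remaining 1 profile has a profitable deviation by the same check.)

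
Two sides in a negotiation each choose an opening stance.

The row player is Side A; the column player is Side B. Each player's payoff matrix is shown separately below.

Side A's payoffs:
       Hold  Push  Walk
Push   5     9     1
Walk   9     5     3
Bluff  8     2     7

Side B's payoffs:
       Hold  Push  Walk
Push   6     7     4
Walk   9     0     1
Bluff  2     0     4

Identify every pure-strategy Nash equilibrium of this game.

Check each profile: it is a Nash equilibrium iff no player can strictly gain by switching unilaterally.
(Push, Hold): Side A can switch to Walk (5 → 9). Not NE.
(Push, Push): Side A gets 9, best alternative 5; Side B gets 7, best alternative 6. No profitable deviation — NE.
(Push, Walk): Side A can switch to Walk (1 → 3). Not NE.
(Walk, Hold): Side A gets 9, best alternative 8; Side B gets 9, best alternative 1. No profitable deviation — NE.
(Walk, Push): Side A can switch to Push (5 → 9). Not NE.
(Walk, Walk): Side A can switch to Bluff (3 → 7). Not NE.
(Bluff, Hold): Side A can switch to Walk (8 → 9). Not NE.
(Bluff, Push): Side A can switch to Push (2 → 9). Not NE.
(Bluff, Walk): Side A gets 7, best alternative 3; Side B gets 4, best alternative 2. No profitable deviation — NE.

(Push, Push), (Walk, Hold), (Bluff, Walk)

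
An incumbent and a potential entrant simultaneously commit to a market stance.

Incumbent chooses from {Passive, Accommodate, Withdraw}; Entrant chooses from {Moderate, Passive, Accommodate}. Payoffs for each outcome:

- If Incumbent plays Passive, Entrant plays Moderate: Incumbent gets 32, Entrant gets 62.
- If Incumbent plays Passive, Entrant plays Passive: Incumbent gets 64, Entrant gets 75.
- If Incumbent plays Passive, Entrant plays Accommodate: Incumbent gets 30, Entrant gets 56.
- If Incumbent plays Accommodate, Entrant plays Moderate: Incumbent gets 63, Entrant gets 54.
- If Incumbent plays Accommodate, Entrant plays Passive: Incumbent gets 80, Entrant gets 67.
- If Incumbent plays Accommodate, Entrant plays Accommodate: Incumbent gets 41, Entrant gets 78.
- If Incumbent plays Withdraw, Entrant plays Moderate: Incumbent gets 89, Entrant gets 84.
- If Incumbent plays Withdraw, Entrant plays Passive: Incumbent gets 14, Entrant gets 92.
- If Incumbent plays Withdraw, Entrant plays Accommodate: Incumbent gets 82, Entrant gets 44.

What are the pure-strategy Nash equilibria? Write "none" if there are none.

Incumbent against Moderate: payoffs 32, 63, 89 → best response Withdraw.
Incumbent against Passive: payoffs 64, 80, 14 → best response Accommodate.
Incumbent against Accommodate: payoffs 30, 41, 82 → best response Withdraw.
Entrant against Passive: payoffs 62, 75, 56 → best response Passive.
Entrant against Accommodate: payoffs 54, 67, 78 → best response Accommodate.
Entrant against Withdraw: payoffs 84, 92, 44 → best response Passive.
No profile is a mutual best response for all players.

There is no pure-strategy Nash equilibrium.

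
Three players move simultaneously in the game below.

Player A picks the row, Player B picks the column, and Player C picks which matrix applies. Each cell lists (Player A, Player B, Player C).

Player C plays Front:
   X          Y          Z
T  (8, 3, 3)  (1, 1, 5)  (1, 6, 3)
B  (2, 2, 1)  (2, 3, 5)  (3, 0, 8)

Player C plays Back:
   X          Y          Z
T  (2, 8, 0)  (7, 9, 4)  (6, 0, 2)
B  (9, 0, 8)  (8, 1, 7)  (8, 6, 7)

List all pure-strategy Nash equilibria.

For each player, find the best response to each opponent profile; mutual best responses are the pure NE.
Player A against (X, Front): payoffs 8, 2 → best response T.
Player A against (X, Back): payoffs 2, 9 → best response B.
Player A against (Y, Front): payoffs 1, 2 → best response B.
Player A against (Y, Back): payoffs 7, 8 → best response B.
Player A against (Z, Front): payoffs 1, 3 → best response B.
Player A against (Z, Back): payoffs 6, 8 → best response B.
Player B against (T, Front): payoffs 3, 1, 6 → best response Z.
Player B against (T, Back): payoffs 8, 9, 0 → best response Y.
Player B against (B, Front): payoffs 2, 3, 0 → best response Y.
Player B against (B, Back): payoffs 0, 1, 6 → best response Z.
Player C against (T, X): payoffs 3, 0 → best response Front.
Player C against (T, Y): payoffs 5, 4 → best response Front.
Player C against (T, Z): payoffs 3, 2 → best response Front.
Player C against (B, X): payoffs 1, 8 → best response Back.
Player C against (B, Y): payoffs 5, 7 → best response Back.
Player C against (B, Z): payoffs 8, 7 → best response Front.
No profile is a mutual best response for all players.

There is no pure-strategy Nash equilibrium.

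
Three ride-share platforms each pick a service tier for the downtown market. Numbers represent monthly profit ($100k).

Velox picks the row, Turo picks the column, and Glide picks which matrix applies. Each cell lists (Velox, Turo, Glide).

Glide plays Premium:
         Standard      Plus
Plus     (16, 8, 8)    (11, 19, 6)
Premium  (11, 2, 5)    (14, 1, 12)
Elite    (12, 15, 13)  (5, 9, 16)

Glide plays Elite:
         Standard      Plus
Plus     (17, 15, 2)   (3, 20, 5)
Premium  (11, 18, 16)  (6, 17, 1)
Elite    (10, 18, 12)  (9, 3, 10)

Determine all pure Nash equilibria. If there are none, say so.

No pure-strategy Nash equilibrium.

Velox against (Standard, Premium): payoffs 16, 11, 12 → best response Plus.
Velox against (Standard, Elite): payoffs 17, 11, 10 → best response Plus.
Velox against (Plus, Premium): payoffs 11, 14, 5 → best response Premium.
Velox against (Plus, Elite): payoffs 3, 6, 9 → best response Elite.
Turo against (Plus, Premium): payoffs 8, 19 → best response Plus.
Turo against (Plus, Elite): payoffs 15, 20 → best response Plus.
Turo against (Premium, Premium): payoffs 2, 1 → best response Standard.
Turo against (Premium, Elite): payoffs 18, 17 → best response Standard.
Turo against (Elite, Premium): payoffs 15, 9 → best response Standard.
Turo against (Elite, Elite): payoffs 18, 3 → best response Standard.
Glide against (Plus, Standard): payoffs 8, 2 → best response Premium.
Glide against (Plus, Plus): payoffs 6, 5 → best response Premium.
Glide against (Premium, Standard): payoffs 5, 16 → best response Elite.
Glide against (Premium, Plus): payoffs 12, 1 → best response Premium.
Glide against (Elite, Standard): payoffs 13, 12 → best response Premium.
Glide against (Elite, Plus): payoffs 16, 10 → best response Premium.
No profile is a mutual best response for all players.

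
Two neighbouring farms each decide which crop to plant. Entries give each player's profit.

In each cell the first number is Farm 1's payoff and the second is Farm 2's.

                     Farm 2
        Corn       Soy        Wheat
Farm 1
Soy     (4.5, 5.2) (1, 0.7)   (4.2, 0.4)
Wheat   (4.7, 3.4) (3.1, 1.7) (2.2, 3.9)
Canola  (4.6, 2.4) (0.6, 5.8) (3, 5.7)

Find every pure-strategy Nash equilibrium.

There is no pure-strategy Nash equilibrium.

(Soy, Corn): Farm 1 can switch to Wheat (4.5 → 4.7). Not NE.
(Soy, Soy): Farm 1 can switch to Wheat (1 → 3.1). Not NE.
(Soy, Wheat): Farm 2 can switch to Corn (0.4 → 5.2). Not NE.
(Wheat, Corn): Farm 2 can switch to Wheat (3.4 → 3.9). Not NE.
(Wheat, Soy): Farm 2 can switch to Corn (1.7 → 3.4). Not NE.
(Wheat, Wheat): Farm 1 can switch to Soy (2.2 → 4.2). Not NE.
(Canola, Corn): Farm 1 can switch to Wheat (4.6 → 4.7). Not NE.
(Canola, Soy): Farm 1 can switch to Soy (0.6 → 1). Not NE.
(The remaining 1 profile has a profitable deviation by the same check.)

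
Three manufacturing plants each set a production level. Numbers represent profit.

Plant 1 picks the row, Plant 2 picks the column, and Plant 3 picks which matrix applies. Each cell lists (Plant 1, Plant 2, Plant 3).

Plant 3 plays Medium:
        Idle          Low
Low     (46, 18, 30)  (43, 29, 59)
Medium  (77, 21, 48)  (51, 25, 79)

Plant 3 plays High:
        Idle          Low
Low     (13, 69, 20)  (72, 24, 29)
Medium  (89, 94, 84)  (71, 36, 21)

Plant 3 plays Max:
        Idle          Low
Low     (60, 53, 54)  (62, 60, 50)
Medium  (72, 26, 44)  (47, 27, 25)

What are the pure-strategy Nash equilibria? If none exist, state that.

Pure-strategy Nash equilibria: (Medium, Idle, High); (Medium, Low, Medium)

Check each profile: it is a Nash equilibrium iff no player can strictly gain by switching unilaterally.
(Low, Idle, Medium): Plant 1 can switch to Medium (46 → 77). Not NE.
(Low, Idle, High): Plant 1 can switch to Medium (13 → 89). Not NE.
(Low, Idle, Max): Plant 1 can switch to Medium (60 → 72). Not NE.
(Low, Low, Medium): Plant 1 can switch to Medium (43 → 51). Not NE.
(Low, Low, High): Plant 2 can switch to Idle (24 → 69). Not NE.
(Low, Low, Max): Plant 3 can switch to Medium (50 → 59). Not NE.
(Medium, Idle, High): Plant 1 gets 89, best alternative 13; Plant 2 gets 94, best alternative 36; Plant 3 gets 84, best alternative 48. No profitable deviation — NE.
(Medium, Low, Medium): Plant 1 gets 51, best alternative 43; Plant 2 gets 25, best alternative 21; Plant 3 gets 79, best alternative 25. No profitable deviation — NE.
(The remaining 4 profiles each have a profitable deviation by the same check.)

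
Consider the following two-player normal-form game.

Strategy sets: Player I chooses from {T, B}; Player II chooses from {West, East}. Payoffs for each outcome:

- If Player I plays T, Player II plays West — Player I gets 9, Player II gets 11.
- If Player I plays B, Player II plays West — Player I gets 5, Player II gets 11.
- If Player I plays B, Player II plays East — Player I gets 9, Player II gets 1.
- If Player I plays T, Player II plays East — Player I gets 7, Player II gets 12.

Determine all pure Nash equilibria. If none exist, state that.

There is no pure-strategy Nash equilibrium.

Player I against West: payoffs 9, 5 → best response T.
Player I against East: payoffs 7, 9 → best response B.
Player II against T: payoffs 11, 12 → best response East.
Player II against B: payoffs 11, 1 → best response West.
No profile is a mutual best response for all players.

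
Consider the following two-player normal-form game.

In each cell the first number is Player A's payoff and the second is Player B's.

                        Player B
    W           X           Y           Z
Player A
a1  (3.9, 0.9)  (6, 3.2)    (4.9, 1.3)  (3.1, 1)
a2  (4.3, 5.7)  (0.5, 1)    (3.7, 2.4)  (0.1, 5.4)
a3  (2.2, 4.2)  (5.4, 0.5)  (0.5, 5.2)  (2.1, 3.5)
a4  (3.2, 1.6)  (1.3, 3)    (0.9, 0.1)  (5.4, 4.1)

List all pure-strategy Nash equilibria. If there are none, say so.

Check each profile: it is a Nash equilibrium iff no player can strictly gain by switching unilaterally.
(a1, W): Player A can switch to a2 (3.9 → 4.3). Not NE.
(a1, X): Player A gets 6, best alternative 5.4; Player B gets 3.2, best alternative 1.3. No profitable deviation — NE.
(a1, Y): Player B can switch to X (1.3 → 3.2). Not NE.
(a1, Z): Player A can switch to a4 (3.1 → 5.4). Not NE.
(a2, W): Player A gets 4.3, best alternative 3.9; Player B gets 5.7, best alternative 5.4. No profitable deviation — NE.
(a2, X): Player A can switch to a1 (0.5 → 6). Not NE.
(a2, Y): Player A can switch to a1 (3.7 → 4.9). Not NE.
(a2, Z): Player A can switch to a1 (0.1 → 3.1). Not NE.
(a3, W): Player A can switch to a1 (2.2 → 3.9). Not NE.
(a3, X): Player A can switch to a1 (5.4 → 6). Not NE.
(a3, Y): Player A can switch to a1 (0.5 → 4.9). Not NE.
(a3, Z): Player A can switch to a1 (2.1 → 3.1). Not NE.
(a4, Z): Player A gets 5.4, best alternative 3.1; Player B gets 4.1, best alternative 3. No profitable deviation — NE.
(The remaining 3 profiles each have a profitable deviation by the same check.)

Pure-strategy Nash equilibria: (a1, X); (a2, W); (a4, Z)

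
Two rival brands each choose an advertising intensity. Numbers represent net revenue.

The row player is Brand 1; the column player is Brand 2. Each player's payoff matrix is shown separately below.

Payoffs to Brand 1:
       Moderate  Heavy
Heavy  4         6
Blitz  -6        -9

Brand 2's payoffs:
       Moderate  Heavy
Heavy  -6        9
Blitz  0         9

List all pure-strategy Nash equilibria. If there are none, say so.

(Heavy, Heavy)

(Heavy, Moderate): Brand 2 can switch to Heavy (-6 → 9). Not NE.
(Heavy, Heavy): Brand 1 gets 6, best alternative -9; Brand 2 gets 9, best alternative -6. No profitable deviation — NE.
(Blitz, Moderate): Brand 1 can switch to Heavy (-6 → 4). Not NE.
(Blitz, Heavy): Brand 1 can switch to Heavy (-9 → 6). Not NE.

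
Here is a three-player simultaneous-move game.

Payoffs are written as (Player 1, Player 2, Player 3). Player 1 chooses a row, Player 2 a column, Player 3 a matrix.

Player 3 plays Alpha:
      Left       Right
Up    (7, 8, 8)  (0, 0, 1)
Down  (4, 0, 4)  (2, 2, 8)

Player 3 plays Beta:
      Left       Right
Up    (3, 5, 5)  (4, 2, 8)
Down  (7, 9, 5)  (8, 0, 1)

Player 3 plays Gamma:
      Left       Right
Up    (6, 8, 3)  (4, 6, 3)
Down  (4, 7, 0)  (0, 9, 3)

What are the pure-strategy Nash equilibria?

Player 1 against (Left, Alpha): payoffs 7, 4 → best response Up.
Player 1 against (Left, Beta): payoffs 3, 7 → best response Down.
Player 1 against (Left, Gamma): payoffs 6, 4 → best response Up.
Player 1 against (Right, Alpha): payoffs 0, 2 → best response Down.
Player 1 against (Right, Beta): payoffs 4, 8 → best response Down.
Player 1 against (Right, Gamma): payoffs 4, 0 → best response Up.
Player 2 against (Up, Alpha): payoffs 8, 0 → best response Left.
Player 2 against (Up, Beta): payoffs 5, 2 → best response Left.
Player 2 against (Up, Gamma): payoffs 8, 6 → best response Left.
Player 2 against (Down, Alpha): payoffs 0, 2 → best response Right.
Player 2 against (Down, Beta): payoffs 9, 0 → best response Left.
Player 2 against (Down, Gamma): payoffs 7, 9 → best response Right.
Player 3 against (Up, Left): payoffs 8, 5, 3 → best response Alpha.
Player 3 against (Up, Right): payoffs 1, 8, 3 → best response Beta.
Player 3 against (Down, Left): payoffs 4, 5, 0 → best response Beta.
Player 3 against (Down, Right): payoffs 8, 1, 3 → best response Alpha.
Mutual best responses: (Up, Left, Alpha); (Down, Left, Beta); (Down, Right, Alpha).

Pure-strategy Nash equilibria: (Up, Left, Alpha) and (Down, Left, Beta) and (Down, Right, Alpha)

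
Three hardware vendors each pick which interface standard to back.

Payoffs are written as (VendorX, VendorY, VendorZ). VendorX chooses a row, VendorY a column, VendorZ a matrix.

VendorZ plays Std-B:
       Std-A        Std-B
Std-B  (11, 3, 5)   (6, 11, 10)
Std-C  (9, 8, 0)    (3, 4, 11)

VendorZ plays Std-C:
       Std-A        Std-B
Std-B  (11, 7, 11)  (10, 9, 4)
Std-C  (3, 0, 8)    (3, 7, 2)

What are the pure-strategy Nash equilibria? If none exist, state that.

Pure NE: (Std-B, Std-B, Std-B)

VendorX against (Std-A, Std-B): payoffs 11, 9 → best response Std-B.
VendorX against (Std-A, Std-C): payoffs 11, 3 → best response Std-B.
VendorX against (Std-B, Std-B): payoffs 6, 3 → best response Std-B.
VendorX against (Std-B, Std-C): payoffs 10, 3 → best response Std-B.
VendorY against (Std-B, Std-B): payoffs 3, 11 → best response Std-B.
VendorY against (Std-B, Std-C): payoffs 7, 9 → best response Std-B.
VendorY against (Std-C, Std-B): payoffs 8, 4 → best response Std-A.
VendorY against (Std-C, Std-C): payoffs 0, 7 → best response Std-B.
VendorZ against (Std-B, Std-A): payoffs 5, 11 → best response Std-C.
VendorZ against (Std-B, Std-B): payoffs 10, 4 → best response Std-B.
VendorZ against (Std-C, Std-A): payoffs 0, 8 → best response Std-C.
VendorZ against (Std-C, Std-B): payoffs 11, 2 → best response Std-B.
Mutual best responses: (Std-B, Std-B, Std-B).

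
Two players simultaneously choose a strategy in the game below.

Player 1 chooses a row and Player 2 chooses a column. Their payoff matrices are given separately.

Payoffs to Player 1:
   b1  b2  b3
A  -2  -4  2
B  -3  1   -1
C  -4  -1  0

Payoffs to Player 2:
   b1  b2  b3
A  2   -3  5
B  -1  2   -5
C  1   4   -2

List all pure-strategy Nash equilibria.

Player 1 against b1: payoffs -2, -3, -4 → best response A.
Player 1 against b2: payoffs -4, 1, -1 → best response B.
Player 1 against b3: payoffs 2, -1, 0 → best response A.
Player 2 against A: payoffs 2, -3, 5 → best response b3.
Player 2 against B: payoffs -1, 2, -5 → best response b2.
Player 2 against C: payoffs 1, 4, -2 → best response b2.
Mutual best responses: (A, b3); (B, b2).

Pure-strategy Nash equilibria: (A, b3) and (B, b2)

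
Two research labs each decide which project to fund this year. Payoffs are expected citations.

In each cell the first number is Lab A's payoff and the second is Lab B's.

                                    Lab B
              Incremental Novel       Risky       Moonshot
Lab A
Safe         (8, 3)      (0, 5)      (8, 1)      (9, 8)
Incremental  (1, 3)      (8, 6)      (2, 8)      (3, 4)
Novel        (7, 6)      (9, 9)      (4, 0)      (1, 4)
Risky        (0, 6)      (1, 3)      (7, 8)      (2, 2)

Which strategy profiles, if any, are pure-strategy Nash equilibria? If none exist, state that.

The pure Nash equilibria are (Safe, Moonshot) and (Novel, Novel).

Mark each player's best response to every combination of opponents' strategies; a profile where every player is best-responding is a pure Nash equilibrium.
Lab A against Incremental: payoffs 8, 1, 7, 0 → best response Safe.
Lab A against Novel: payoffs 0, 8, 9, 1 → best response Novel.
Lab A against Risky: payoffs 8, 2, 4, 7 → best response Safe.
Lab A against Moonshot: payoffs 9, 3, 1, 2 → best response Safe.
Lab B against Safe: payoffs 3, 5, 1, 8 → best response Moonshot.
Lab B against Incremental: payoffs 3, 6, 8, 4 → best response Risky.
Lab B against Novel: payoffs 6, 9, 0, 4 → best response Novel.
Lab B against Risky: payoffs 6, 3, 8, 2 → best response Risky.
Mutual best responses: (Safe, Moonshot); (Novel, Novel).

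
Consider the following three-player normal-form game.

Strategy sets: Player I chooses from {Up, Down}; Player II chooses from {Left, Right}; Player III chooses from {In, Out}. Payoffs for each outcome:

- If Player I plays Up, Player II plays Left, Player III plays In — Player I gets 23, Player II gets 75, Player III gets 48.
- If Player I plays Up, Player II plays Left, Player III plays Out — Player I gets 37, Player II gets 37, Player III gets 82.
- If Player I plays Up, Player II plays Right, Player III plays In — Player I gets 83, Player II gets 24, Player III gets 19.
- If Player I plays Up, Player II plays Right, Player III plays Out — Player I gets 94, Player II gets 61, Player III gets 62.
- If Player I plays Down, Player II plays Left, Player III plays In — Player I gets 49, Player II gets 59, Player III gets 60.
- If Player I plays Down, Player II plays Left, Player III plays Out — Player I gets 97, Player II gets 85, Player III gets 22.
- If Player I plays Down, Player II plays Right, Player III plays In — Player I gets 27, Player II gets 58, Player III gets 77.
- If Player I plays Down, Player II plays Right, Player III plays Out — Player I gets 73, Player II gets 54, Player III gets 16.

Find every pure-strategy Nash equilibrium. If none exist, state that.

Pure-strategy Nash equilibria: (Up, Right, Out); (Down, Left, In)

(Up, Left, In): Player I can switch to Down (23 → 49). Not NE.
(Up, Left, Out): Player I can switch to Down (37 → 97). Not NE.
(Up, Right, In): Player II can switch to Left (24 → 75). Not NE.
(Up, Right, Out): Player I gets 94, best alternative 73; Player II gets 61, best alternative 37; Player III gets 62, best alternative 19. No profitable deviation — NE.
(Down, Left, In): Player I gets 49, best alternative 23; Player II gets 59, best alternative 58; Player III gets 60, best alternative 22. No profitable deviation — NE.
(Down, Left, Out): Player III can switch to In (22 → 60). Not NE.
(Down, Right, In): Player I can switch to Up (27 → 83). Not NE.
(Down, Right, Out): Player I can switch to Up (73 → 94). Not NE.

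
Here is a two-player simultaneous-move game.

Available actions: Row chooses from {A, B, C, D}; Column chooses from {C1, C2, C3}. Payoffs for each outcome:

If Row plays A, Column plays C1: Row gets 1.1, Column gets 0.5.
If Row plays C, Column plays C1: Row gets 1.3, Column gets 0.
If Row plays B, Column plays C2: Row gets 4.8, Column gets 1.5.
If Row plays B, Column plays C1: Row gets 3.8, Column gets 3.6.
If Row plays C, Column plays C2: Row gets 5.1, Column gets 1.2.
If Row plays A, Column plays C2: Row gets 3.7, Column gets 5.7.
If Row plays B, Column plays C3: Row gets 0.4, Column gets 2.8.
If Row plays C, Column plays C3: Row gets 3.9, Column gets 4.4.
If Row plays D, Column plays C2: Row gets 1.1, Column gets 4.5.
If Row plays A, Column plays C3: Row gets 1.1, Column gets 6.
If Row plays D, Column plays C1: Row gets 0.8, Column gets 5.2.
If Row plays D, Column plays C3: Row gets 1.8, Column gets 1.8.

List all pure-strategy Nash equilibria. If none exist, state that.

The pure Nash equilibria are (B, C1) and (C, C3).

(A, C1): Row can switch to B (1.1 → 3.8). Not NE.
(A, C2): Row can switch to B (3.7 → 4.8). Not NE.
(A, C3): Row can switch to C (1.1 → 3.9). Not NE.
(B, C1): Row gets 3.8, best alternative 1.3; Column gets 3.6, best alternative 2.8. No profitable deviation — NE.
(B, C2): Row can switch to C (4.8 → 5.1). Not NE.
(B, C3): Row can switch to A (0.4 → 1.1). Not NE.
(C, C1): Row can switch to B (1.3 → 3.8). Not NE.
(C, C2): Column can switch to C3 (1.2 → 4.4). Not NE.
(C, C3): Row gets 3.9, best alternative 1.8; Column gets 4.4, best alternative 1.2. No profitable deviation — NE.
(D, C1): Row can switch to A (0.8 → 1.1). Not NE.
(D, C2): Row can switch to A (1.1 → 3.7). Not NE.
(D, C3): Row can switch to C (1.8 → 3.9). Not NE.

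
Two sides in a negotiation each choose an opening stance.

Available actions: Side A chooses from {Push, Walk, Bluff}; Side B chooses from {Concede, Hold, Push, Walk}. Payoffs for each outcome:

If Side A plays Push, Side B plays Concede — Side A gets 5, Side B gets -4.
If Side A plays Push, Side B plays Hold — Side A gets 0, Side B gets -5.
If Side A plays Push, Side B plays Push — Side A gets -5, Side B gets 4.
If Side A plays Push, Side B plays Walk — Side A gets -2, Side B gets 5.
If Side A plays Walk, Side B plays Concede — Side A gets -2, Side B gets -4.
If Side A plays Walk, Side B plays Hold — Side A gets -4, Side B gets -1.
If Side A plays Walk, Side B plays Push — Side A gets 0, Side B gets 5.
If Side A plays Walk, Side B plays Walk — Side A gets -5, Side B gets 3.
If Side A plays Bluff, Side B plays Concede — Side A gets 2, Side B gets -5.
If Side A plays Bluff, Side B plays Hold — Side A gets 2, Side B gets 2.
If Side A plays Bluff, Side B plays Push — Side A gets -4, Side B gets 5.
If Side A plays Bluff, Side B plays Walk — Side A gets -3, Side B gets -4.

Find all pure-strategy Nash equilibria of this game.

Side A against Concede: payoffs 5, -2, 2 → best response Push.
Side A against Hold: payoffs 0, -4, 2 → best response Bluff.
Side A against Push: payoffs -5, 0, -4 → best response Walk.
Side A against Walk: payoffs -2, -5, -3 → best response Push.
Side B against Push: payoffs -4, -5, 4, 5 → best response Walk.
Side B against Walk: payoffs -4, -1, 5, 3 → best response Push.
Side B against Bluff: payoffs -5, 2, 5, -4 → best response Push.
Mutual best responses: (Push, Walk); (Walk, Push).

(Push, Walk); (Walk, Push)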